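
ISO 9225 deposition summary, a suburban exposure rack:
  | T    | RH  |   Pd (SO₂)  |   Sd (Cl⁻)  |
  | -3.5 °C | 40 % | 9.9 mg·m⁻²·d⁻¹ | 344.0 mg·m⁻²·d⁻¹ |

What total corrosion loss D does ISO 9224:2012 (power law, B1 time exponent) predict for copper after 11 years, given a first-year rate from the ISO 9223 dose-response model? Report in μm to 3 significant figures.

copper: temperature factor f = +0.126·(-13.5) = -1.7010
  Pd branch = 0.0053·Pd^0.26·e^(0.059·RH+f) = 0.01859 μm/a
  Sd branch = 0.01025·Sd^0.27·e^(0.036·RH+0.049·T) = 0.1764 μm/a
  sum: 0.01859 + 0.1764 → r_corr = 0.195 μm/a
Long-term exponent b (ISO 9224 Table 2, B1) = 0.667
  D(11) = 0.195 × 11^0.667 = 0.195 × 4.95 = 0.9652 μm

D(11) = 0.965 μm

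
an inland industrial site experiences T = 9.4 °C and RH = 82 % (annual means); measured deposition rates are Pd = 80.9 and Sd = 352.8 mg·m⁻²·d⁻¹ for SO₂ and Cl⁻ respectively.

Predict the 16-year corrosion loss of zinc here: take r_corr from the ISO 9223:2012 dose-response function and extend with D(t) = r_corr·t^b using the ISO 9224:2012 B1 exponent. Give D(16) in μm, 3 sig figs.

D(16) = 56.3 μm

zinc: f(T) = +0.038·(T−10) [T≤10 °C] = -0.0228
  SO₂ term: 0.0129·80.9^0.44·exp(0.046·82-0.0228) = 3.787
  Cl⁻ term: 0.0175·352.8^0.57·exp(0.008·82+0.085·9.4) = 2.123
  sum: 3.787 + 2.123 → r_corr = 5.911 μm/a
ISO 9224: D(t) = r_corr · t^b with b = 0.813 (zinc, B1)
  D(16) = 5.911 × 16^0.813 = 5.911 × 9.527 = 56.31 μm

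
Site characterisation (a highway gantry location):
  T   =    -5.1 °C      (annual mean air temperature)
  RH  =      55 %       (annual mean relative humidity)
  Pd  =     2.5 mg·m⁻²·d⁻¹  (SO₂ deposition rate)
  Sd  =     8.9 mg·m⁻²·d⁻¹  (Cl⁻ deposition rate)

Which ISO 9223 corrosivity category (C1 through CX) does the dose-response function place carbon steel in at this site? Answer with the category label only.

carbon steel: f(T) = +0.150·(T−10) [T≤10 °C] = -2.2650
  sulphur-dioxide contribution → 0.8891 μm/a
  chloride contribution → 1.981 μm/a
  total first-year rate 2.87 μm/a
ISO 9223 Table 2 (carbon steel): 1.3 < 2.87 ≤ 25 μm/a ⇒ C2

C2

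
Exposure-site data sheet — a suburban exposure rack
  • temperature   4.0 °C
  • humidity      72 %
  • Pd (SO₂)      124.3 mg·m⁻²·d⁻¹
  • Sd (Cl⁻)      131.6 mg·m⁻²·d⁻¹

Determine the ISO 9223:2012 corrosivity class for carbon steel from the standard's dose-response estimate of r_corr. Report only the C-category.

carbon steel: T≤10 °C ⇒ hinge +0.150·(4.0−10) = -0.9000
  SO₂ term: 1.77·124.3^0.52·exp(0.02·72-0.9000) = 37.29
  Sd branch = 0.102·Sd^0.62·e^(0.033·RH+0.04·T) = 26.54 μm/a
  sum: 37.29 + 26.54 → r_corr = 63.83 μm/a
63.8 μm/a falls in (50, 80] for carbon steel → category C4

C4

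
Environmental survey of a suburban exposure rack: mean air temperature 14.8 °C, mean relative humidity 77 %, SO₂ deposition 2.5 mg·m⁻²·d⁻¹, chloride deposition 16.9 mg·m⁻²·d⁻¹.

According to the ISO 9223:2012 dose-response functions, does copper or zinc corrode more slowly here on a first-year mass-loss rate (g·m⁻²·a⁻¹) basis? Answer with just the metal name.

zinc

copper: temperature factor f = -0.080·(4.8) = -0.3840
  sulphur-dioxide contribution → 0.4305 μm/a
  chloride contribution → 0.7262 μm/a
  ⇒ r_corr(copper) = 1.157 μm/a
  mass loss = 1.157 μm/a × 8.96 g/cm³ = 10.36 g·m⁻²·a⁻¹
zinc: T>10 °C ⇒ hinge -0.071·(14.8−10) = -0.3408
  sulphur-dioxide contribution → 0.4742 μm/a
  chloride contribution → 0.5712 μm/a
  ⇒ r_corr(zinc) = 1.045 μm/a
  mass loss = 1.045 μm/a × 7.14 g/cm³ = 7.464 g·m⁻²·a⁻¹
Ordering by g·m⁻²·a⁻¹: copper (10.4) > zinc (7.46)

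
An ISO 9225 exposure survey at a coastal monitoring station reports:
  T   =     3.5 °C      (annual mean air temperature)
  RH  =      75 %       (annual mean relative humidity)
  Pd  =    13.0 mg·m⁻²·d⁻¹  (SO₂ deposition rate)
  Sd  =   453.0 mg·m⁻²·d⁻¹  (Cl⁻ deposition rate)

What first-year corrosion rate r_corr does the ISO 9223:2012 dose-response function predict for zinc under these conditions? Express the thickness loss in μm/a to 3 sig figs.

r_corr = 2.38 μm/a

zinc: T≤10 °C ⇒ hinge +0.038·(3.5−10) = -0.2470
  Pd branch = 0.0129·Pd^0.44·e^(0.046·RH+f) = 0.9812 μm/a
  Sd branch = 0.0175·Sd^0.57·e^(0.008·RH+0.085·T) = 1.402 μm/a
  r_corr = 0.9812 + 1.402 = 2.383 μm/a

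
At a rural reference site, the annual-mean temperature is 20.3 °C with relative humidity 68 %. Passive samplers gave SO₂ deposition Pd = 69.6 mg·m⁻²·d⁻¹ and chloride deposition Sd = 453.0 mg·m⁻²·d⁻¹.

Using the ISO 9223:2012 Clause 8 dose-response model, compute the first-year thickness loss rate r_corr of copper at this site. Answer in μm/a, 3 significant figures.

r_corr = 2.06 μm/a

copper: f(T) = -0.080·(T−10) [T>10 °C] = -0.8240
  sulphur-dioxide contribution → 0.3872 μm/a
  chloride contribution → 1.671 μm/a
  total first-year rate 2.058 μm/a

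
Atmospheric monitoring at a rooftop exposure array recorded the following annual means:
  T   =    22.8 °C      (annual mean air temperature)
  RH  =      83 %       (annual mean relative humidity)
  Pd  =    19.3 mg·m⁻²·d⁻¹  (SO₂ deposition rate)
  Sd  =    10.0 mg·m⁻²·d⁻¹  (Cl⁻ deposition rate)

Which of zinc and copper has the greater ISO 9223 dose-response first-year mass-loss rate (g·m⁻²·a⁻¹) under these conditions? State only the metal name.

copper

zinc: f(T) = -0.071·(T−10) [T>10 °C] = -0.9088
  Pd branch = 0.0129·Pd^0.44·e^(0.046·RH+f) = 0.8703 μm/a
  Sd branch = 0.0175·Sd^0.57·e^(0.008·RH+0.085·T) = 0.8771 μm/a
  r_corr = 0.8703 + 0.8771 = 1.747 μm/a
  mass loss = 1.747 μm/a × 7.14 g/cm³ = 12.48 g·m⁻²·a⁻¹
copper: f(T) = -0.080·(T−10) [T>10 °C] = -1.0240
  Pd branch = 0.0053·Pd^0.26·e^(0.059·RH+f) = 0.5502 μm/a
  Sd branch = 0.01025·Sd^0.27·e^(0.036·RH+0.049·T) = 1.158 μm/a
  r_corr = 0.5502 + 1.158 = 1.708 μm/a
  mass loss = 1.708 μm/a × 8.96 g/cm³ = 15.3 g·m⁻²·a⁻¹
Ordering by g·m⁻²·a⁻¹: copper (15.3) > zinc (12.5)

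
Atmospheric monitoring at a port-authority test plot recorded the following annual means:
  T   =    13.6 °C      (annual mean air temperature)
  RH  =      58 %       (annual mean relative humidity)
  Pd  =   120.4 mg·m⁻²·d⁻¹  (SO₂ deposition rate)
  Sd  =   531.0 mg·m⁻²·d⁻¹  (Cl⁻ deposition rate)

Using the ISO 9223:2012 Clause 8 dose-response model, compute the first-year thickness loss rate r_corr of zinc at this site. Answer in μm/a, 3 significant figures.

r_corr = 4.35 μm/a

zinc: T>10 °C ⇒ hinge -0.071·(13.6−10) = -0.2556
  sulphur-dioxide contribution → 1.185 μm/a
  chloride contribution → 3.162 μm/a
  ⇒ r_corr(zinc) = 4.347 μm/a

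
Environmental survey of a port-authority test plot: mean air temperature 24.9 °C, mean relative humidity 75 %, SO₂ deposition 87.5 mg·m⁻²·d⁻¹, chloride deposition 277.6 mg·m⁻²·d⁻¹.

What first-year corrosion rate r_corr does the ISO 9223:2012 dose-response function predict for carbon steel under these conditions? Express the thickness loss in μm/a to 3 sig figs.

carbon steel: temperature factor f = -0.054·(14.9) = -0.8046
  sulphur-dioxide contribution → 36.29 μm/a
  chloride contribution → 107.4 μm/a
  ⇒ r_corr(carbon steel) = 143.7 μm/a

r_corr = 144 μm/a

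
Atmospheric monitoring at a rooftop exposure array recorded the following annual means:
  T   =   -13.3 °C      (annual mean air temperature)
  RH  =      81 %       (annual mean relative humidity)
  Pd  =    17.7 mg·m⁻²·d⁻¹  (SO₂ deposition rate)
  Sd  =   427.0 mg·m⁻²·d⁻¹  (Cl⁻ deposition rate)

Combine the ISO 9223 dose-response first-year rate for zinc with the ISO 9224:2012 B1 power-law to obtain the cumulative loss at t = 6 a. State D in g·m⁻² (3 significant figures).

zinc: temperature factor f = +0.038·(-23.3) = -0.8854
  SO₂ term: 0.0129·17.7^0.44·exp(0.046·81-0.8854) = 0.7823
  Sd branch = 0.0175·Sd^0.57·e^(0.008·RH+0.085·T) = 0.3411 μm/a
  sum: 0.7823 + 0.3411 → r_corr = 1.123 μm/a
Power-law: D(6) = r_corr · 6^0.813
  D(6) = 1.123 × 6^0.813 = 1.123 × 4.292 = 4.821 μm
  Mass loss = 4.821 μm × 7.14 g/cm³ = 34.42 g·m⁻²

D(6) = 34.4 g·m⁻²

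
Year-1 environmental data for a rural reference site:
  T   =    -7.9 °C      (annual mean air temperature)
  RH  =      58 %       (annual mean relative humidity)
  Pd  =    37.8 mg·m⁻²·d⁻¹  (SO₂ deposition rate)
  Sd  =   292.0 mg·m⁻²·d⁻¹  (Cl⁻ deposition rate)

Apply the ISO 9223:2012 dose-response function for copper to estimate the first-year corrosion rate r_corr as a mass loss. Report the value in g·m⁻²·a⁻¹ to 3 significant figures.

copper: f(T) = +0.126·(T−10) [T≤10 °C] = -2.2554
  Pd branch = 0.0053·Pd^0.26·e^(0.059·RH+f) = 0.04376 μm/a
  Cl⁻ term: 0.01025·292.0^0.27·exp(0.036·58+0.049·-7.9) = 0.2601
  sum: 0.04376 + 0.2601 → r_corr = 0.3038 μm/a
Convert to mass loss: 0.3038 μm/a × 8.96 g/cm³ = 2.722 g·m⁻²·a⁻¹

r_corr = 2.72 g·m⁻²·a⁻¹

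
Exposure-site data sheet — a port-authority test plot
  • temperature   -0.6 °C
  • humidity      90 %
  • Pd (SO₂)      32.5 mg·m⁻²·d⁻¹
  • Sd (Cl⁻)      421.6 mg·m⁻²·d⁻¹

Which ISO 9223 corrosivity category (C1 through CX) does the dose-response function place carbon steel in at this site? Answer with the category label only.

carbon steel: T≤10 °C ⇒ hinge +0.150·(-0.6−10) = -1.5900
  Pd branch = 1.77·Pd^0.52·e^(0.02·RH+f) = 13.35 μm/a
  Sd branch = 0.102·Sd^0.62·e^(0.033·RH+0.04·T) = 82.31 μm/a
  sum: 13.35 + 82.31 → r_corr = 95.66 μm/a
95.7 μm/a falls in (80, 200] for carbon steel → category C5

C5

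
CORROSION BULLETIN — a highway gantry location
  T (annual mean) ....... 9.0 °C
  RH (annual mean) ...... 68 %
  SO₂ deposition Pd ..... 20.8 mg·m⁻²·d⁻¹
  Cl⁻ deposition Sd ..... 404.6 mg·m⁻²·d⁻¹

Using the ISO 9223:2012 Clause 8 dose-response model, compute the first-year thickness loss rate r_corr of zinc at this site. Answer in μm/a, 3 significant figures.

r_corr = 3.06 μm/a

zinc: T≤10 °C ⇒ hinge +0.038·(9.0−10) = -0.0380
  Pd branch = 0.0129·Pd^0.44·e^(0.046·RH+f) = 1.078 μm/a
  Sd branch = 0.0175·Sd^0.57·e^(0.008·RH+0.085·T) = 1.984 μm/a
  sum: 1.078 + 1.984 → r_corr = 3.062 μm/a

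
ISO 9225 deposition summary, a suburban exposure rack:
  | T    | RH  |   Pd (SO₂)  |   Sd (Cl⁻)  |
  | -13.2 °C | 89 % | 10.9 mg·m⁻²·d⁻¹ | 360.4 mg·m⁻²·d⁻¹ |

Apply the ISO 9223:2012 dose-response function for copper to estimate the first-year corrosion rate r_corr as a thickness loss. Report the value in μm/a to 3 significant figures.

r_corr = 0.749 μm/a

copper: f(T) = +0.126·(T−10) [T≤10 °C] = -2.9232
  Pd branch = 0.0053·Pd^0.26·e^(0.059·RH+f) = 0.1011 μm/a
  Cl⁻ term: 0.01025·360.4^0.27·exp(0.036·89+0.049·-13.2) = 0.6481
  r_corr = 0.1011 + 0.6481 = 0.7492 μm/a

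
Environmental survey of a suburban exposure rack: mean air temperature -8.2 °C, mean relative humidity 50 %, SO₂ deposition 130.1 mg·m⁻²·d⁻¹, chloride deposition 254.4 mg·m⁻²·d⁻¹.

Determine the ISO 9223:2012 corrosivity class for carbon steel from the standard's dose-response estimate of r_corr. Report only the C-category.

carbon steel: temperature factor f = +0.150·(-18.2) = -2.7300
  Pd branch = 1.77·Pd^0.52·e^(0.02·RH+f) = 3.945 μm/a
  Sd branch = 0.102·Sd^0.62·e^(0.033·RH+0.04·T) = 11.86 μm/a
  r_corr = 3.945 + 11.86 = 15.81 μm/a
15.8 μm/a falls in (1.3, 25] for carbon steel → category C2

C2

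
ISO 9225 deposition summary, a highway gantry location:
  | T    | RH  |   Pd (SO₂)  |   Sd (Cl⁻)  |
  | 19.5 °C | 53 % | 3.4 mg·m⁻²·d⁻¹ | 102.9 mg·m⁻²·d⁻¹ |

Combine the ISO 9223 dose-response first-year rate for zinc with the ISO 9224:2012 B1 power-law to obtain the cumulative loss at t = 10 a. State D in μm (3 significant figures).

zinc: temperature factor f = -0.071·(9.5) = -0.6745
  Pd branch = 0.0129·Pd^0.44·e^(0.046·RH+f) = 0.1289 μm/a
  Cl⁻ term: 0.0175·102.9^0.57·exp(0.008·53+0.085·19.5) = 1.968
  sum: 0.1289 + 1.968 → r_corr = 2.097 μm/a
Long-term exponent b (ISO 9224 Table 2, B1) = 0.813
  D(10) = 2.097 × 10^0.813 = 2.097 × 6.501 = 13.63 μm

D(10) = 13.6 μm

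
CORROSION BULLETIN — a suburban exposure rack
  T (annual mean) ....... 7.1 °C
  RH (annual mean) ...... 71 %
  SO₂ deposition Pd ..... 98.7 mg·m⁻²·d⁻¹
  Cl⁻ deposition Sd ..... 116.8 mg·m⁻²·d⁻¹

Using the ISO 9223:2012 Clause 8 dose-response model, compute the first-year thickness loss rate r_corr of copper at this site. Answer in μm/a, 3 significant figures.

copper: temperature factor f = +0.126·(-2.9) = -0.3654
  sulphur-dioxide contribution → 0.8005 μm/a
  chloride contribution → 0.6762 μm/a
  ⇒ r_corr(copper) = 1.477 μm/a

r_corr = 1.48 μm/a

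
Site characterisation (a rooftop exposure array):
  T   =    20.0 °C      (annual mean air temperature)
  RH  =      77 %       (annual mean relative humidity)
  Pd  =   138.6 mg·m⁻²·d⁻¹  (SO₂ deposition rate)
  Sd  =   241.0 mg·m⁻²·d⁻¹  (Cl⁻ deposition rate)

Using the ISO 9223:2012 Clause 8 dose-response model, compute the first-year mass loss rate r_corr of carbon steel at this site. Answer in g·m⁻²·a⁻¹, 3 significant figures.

r_corr = 1.17e+03 g·m⁻²·a⁻¹

carbon steel: T>10 °C ⇒ hinge -0.054·(20.0−10) = -0.5400
  SO₂ term: 1.77·138.6^0.52·exp(0.02·77-0.5400) = 62.52
  Cl⁻ term: 0.102·241.0^0.62·exp(0.033·77+0.04·20.0) = 86.38
  r_corr = 62.52 + 86.38 = 148.9 μm/a
Convert to mass loss: 148.9 μm/a × 7.85 g/cm³ = 1169 g·m⁻²·a⁻¹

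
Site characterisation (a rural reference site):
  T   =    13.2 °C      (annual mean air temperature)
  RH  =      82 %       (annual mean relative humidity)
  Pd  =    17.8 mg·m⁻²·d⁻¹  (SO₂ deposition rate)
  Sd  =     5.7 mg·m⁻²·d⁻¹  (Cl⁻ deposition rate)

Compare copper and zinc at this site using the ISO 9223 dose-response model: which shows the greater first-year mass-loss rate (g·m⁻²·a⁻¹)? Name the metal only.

copper

copper: temperature factor f = -0.080·(3.2) = -0.2560
  sulphur-dioxide contribution → 1.095 μm/a
  chloride contribution → 0.5994 μm/a
  total first-year rate 1.694 μm/a
  mass loss = 1.694 μm/a × 8.96 g/cm³ = 15.18 g·m⁻²·a⁻¹
zinc: T>10 °C ⇒ hinge -0.071·(13.2−10) = -0.2272
  sulphur-dioxide contribution → 1.586 μm/a
  chloride contribution → 0.2793 μm/a
  total first-year rate 1.865 μm/a
  mass loss = 1.865 μm/a × 7.14 g/cm³ = 13.32 g·m⁻²·a⁻¹
Ordering by g·m⁻²·a⁻¹: copper (15.2) > zinc (13.3)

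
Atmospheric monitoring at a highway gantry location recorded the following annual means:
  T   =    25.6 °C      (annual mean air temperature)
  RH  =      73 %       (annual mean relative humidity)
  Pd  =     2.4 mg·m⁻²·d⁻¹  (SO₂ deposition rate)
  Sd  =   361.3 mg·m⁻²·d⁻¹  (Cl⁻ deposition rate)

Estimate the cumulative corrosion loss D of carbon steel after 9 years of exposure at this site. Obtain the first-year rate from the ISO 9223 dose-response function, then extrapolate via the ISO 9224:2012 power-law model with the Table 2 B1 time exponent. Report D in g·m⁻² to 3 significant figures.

carbon steel: f(T) = -0.054·(T−10) [T>10 °C] = -0.8424
  SO₂ term: 1.77·2.4^0.52·exp(0.02·73-0.8424) = 5.175
  Cl⁻ term: 0.102·361.3^0.62·exp(0.033·73+0.04·25.6) = 121.7
  sum: 5.175 + 121.7 → r_corr = 126.9 μm/a
Long-term exponent b (ISO 9224 Table 2, B1) = 0.523
  D(9) = 126.9 × 9^0.523 = 126.9 × 3.156 = 400.5 μm
  Mass loss = 400.5 μm × 7.85 g/cm³ = 3144 g·m⁻²

D(9) = 3.14e+03 g·m⁻²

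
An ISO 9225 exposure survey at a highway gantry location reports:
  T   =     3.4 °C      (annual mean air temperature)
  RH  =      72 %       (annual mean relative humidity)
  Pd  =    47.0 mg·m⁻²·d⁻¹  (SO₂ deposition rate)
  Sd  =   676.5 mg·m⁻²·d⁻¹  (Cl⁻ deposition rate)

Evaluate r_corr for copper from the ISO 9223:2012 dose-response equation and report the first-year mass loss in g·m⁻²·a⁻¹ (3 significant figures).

r_corr = 12.4 g·m⁻²·a⁻¹

copper: f(T) = +0.126·(T−10) [T≤10 °C] = -0.8316
  sulphur-dioxide contribution → 0.4393 μm/a
  chloride contribution → 0.9396 μm/a
  total first-year rate 1.379 μm/a
Convert to mass loss: 1.379 μm/a × 8.96 g/cm³ = 12.35 g·m⁻²·a⁻¹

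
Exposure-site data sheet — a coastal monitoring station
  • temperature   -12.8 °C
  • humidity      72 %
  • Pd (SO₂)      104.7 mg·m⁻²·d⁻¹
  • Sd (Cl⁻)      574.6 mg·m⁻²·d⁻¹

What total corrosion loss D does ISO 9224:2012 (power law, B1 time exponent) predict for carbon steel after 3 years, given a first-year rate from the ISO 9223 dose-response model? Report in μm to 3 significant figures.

D(3) = 64.9 μm

carbon steel: temperature factor f = +0.150·(-22.8) = -3.4200
  sulphur-dioxide contribution → 2.744 μm/a
  chloride contribution → 33.8 μm/a
  ⇒ r_corr(carbon steel) = 36.55 μm/a
Power-law: D(3) = r_corr · 3^0.523
  D(3) = 36.55 × 3^0.523 = 36.55 × 1.776 = 64.92 μm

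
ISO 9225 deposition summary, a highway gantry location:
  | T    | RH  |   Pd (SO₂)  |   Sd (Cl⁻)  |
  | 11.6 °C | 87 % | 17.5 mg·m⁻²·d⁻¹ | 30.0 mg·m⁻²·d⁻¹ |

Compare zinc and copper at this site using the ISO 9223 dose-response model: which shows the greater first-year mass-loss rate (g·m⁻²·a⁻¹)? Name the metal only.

copper

zinc: T>10 °C ⇒ hinge -0.071·(11.6−10) = -0.1136
  Pd branch = 0.0129·Pd^0.44·e^(0.046·RH+f) = 2.219 μm/a
  Cl⁻ term: 0.0175·30.0^0.57·exp(0.008·87+0.085·11.6) = 0.6539
  sum: 2.219 + 0.6539 → r_corr = 2.873 μm/a
  mass loss = 2.873 μm/a × 7.14 g/cm³ = 20.52 g·m⁻²·a⁻¹
copper: f(T) = -0.080·(T−10) [T>10 °C] = -0.1280
  Pd branch = 0.0053·Pd^0.26·e^(0.059·RH+f) = 1.664 μm/a
  Sd branch = 0.01025·Sd^0.27·e^(0.036·RH+0.049·T) = 1.039 μm/a
  sum: 1.664 + 1.039 → r_corr = 2.703 μm/a
  mass loss = 2.703 μm/a × 8.96 g/cm³ = 24.22 g·m⁻²·a⁻¹
Ordering by g·m⁻²·a⁻¹: copper (24.2) > zinc (20.5)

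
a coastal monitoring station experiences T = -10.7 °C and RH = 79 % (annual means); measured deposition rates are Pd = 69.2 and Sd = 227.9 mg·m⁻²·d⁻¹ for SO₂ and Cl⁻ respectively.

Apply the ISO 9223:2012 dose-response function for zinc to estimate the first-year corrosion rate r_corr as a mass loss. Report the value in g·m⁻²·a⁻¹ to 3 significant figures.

r_corr = 12.3 g·m⁻²·a⁻¹

zinc: temperature factor f = +0.038·(-20.7) = -0.7866
  Pd branch = 0.0129·Pd^0.44·e^(0.046·RH+f) = 1.435 μm/a
  Cl⁻ term: 0.0175·227.9^0.57·exp(0.008·79+0.085·-10.7) = 0.2927
  sum: 1.435 + 0.2927 → r_corr = 1.728 μm/a
Convert to mass loss: 1.728 μm/a × 7.14 g/cm³ = 12.34 g·m⁻²·a⁻¹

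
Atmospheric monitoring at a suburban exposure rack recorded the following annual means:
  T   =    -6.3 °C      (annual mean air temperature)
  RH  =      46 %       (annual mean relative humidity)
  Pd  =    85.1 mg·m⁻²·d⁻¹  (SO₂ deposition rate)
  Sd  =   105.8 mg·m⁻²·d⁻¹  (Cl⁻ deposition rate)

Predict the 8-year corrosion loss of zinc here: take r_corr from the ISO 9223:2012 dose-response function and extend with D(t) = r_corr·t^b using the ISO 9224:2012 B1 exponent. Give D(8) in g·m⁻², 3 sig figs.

D(8) = 23.9 g·m⁻²

zinc: f(T) = +0.038·(T−10) [T≤10 °C] = -0.6194
  SO₂ term: 0.0129·85.1^0.44·exp(0.046·46-0.6194) = 0.4071
  Sd branch = 0.0175·Sd^0.57·e^(0.008·RH+0.085·T) = 0.211 μm/a
  sum: 0.4071 + 0.211 → r_corr = 0.6181 μm/a
Long-term exponent b (ISO 9224 Table 2, B1) = 0.813
  D(8) = 0.6181 × 8^0.813 = 0.6181 × 5.423 = 3.352 μm
  Mass loss = 3.352 μm × 7.14 g/cm³ = 23.93 g·m⁻²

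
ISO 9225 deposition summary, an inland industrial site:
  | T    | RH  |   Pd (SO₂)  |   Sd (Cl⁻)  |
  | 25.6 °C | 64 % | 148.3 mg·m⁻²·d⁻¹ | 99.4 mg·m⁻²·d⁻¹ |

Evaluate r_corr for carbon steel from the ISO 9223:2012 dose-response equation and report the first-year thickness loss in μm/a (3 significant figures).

carbon steel: temperature factor f = -0.054·(15.6) = -0.8424
  sulphur-dioxide contribution → 36.9 μm/a
  chloride contribution → 40.64 μm/a
  total first-year rate 77.54 μm/a

r_corr = 77.5 μm/a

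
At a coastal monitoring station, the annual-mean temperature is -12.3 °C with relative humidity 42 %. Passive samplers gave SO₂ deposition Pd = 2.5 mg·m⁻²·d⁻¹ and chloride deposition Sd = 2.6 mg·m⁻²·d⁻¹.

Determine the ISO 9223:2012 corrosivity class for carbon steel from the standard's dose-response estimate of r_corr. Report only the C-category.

C1

carbon steel: temperature factor f = +0.150·(-22.3) = -3.3450
  SO₂ term: 1.77·2.5^0.52·exp(0.02·42-3.3450) = 0.2328
  Cl⁻ term: 0.102·2.6^0.62·exp(0.033·42+0.04·-12.3) = 0.451
  sum: 0.2328 + 0.451 → r_corr = 0.6838 μm/a
Category bounds: 0…1.3 μm/a bracket r_corr ⇒ C1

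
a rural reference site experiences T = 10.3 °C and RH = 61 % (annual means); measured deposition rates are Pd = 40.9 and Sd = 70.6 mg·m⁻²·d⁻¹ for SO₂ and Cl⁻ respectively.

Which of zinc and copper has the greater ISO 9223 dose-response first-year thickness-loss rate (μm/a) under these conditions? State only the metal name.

zinc

zinc: f(T) = -0.071·(T−10) [T>10 °C] = -0.0213
  sulphur-dioxide contribution → 1.069 μm/a
  chloride contribution → 0.7745 μm/a
  ⇒ r_corr(zinc) = 1.844 μm/a
copper: temperature factor f = -0.080·(0.3) = -0.0240
  sulphur-dioxide contribution → 0.4965 μm/a
  chloride contribution → 0.4817 μm/a
  ⇒ r_corr(copper) = 0.9782 μm/a
Ordering by μm/a: zinc (1.84) > copper (0.978)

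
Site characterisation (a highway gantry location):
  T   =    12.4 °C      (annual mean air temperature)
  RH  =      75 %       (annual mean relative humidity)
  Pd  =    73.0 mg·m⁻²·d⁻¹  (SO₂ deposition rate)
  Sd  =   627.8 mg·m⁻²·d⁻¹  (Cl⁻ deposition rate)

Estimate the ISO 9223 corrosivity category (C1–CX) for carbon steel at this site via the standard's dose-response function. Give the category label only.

carbon steel: f(T) = -0.054·(T−10) [T>10 °C] = -0.1296
  SO₂ term: 1.77·73.0^0.52·exp(0.02·75-0.1296) = 64.87
  Cl⁻ term: 0.102·627.8^0.62·exp(0.033·75+0.04·12.4) = 108
  r_corr = 64.87 + 108 = 172.9 μm/a
173 μm/a falls in (80, 200] for carbon steel → category C5

C5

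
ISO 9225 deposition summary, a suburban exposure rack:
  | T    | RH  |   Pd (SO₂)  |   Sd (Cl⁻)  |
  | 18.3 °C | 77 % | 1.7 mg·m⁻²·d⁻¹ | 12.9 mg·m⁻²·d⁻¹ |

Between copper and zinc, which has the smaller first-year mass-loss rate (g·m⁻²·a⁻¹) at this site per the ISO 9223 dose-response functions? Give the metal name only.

copper: temperature factor f = -0.080·(8.3) = -0.6640
  Pd branch = 0.0053·Pd^0.26·e^(0.059·RH+f) = 0.2943 μm/a
  Sd branch = 0.01025·Sd^0.27·e^(0.036·RH+0.049·T) = 0.8015 μm/a
  sum: 0.2943 + 0.8015 → r_corr = 1.096 μm/a
  mass loss = 1.096 μm/a × 8.96 g/cm³ = 9.818 g·m⁻²·a⁻¹
zinc: T>10 °C ⇒ hinge -0.071·(18.3−10) = -0.5893
  Pd branch = 0.0129·Pd^0.44·e^(0.046·RH+f) = 0.3121 μm/a
  Cl⁻ term: 0.0175·12.9^0.57·exp(0.008·77+0.085·18.3) = 0.6594
  r_corr = 0.3121 + 0.6594 = 0.9715 μm/a
  mass loss = 0.9715 μm/a × 7.14 g/cm³ = 6.937 g·m⁻²·a⁻¹
Ordering by g·m⁻²·a⁻¹: copper (9.82) > zinc (6.94)

zinc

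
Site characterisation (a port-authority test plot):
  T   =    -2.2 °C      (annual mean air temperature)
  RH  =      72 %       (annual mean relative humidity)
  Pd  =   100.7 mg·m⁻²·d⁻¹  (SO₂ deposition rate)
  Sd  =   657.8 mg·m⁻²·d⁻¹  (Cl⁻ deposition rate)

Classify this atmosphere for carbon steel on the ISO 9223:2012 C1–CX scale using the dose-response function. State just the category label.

C4

carbon steel: temperature factor f = +0.150·(-12.2) = -1.8300
  Pd branch = 1.77·Pd^0.52·e^(0.02·RH+f) = 13.19 μm/a
  Sd branch = 0.102·Sd^0.62·e^(0.033·RH+0.04·T) = 56.17 μm/a
  sum: 13.19 + 56.17 → r_corr = 69.36 μm/a
Category bounds: 50…80 μm/a bracket r_corr ⇒ C4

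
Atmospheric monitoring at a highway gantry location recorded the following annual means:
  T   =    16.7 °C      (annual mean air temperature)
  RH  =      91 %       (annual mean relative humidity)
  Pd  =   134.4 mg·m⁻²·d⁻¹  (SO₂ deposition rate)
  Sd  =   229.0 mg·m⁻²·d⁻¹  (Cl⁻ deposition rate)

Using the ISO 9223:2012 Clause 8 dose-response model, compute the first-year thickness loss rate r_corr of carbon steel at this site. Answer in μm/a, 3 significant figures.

carbon steel: T>10 °C ⇒ hinge -0.054·(16.7−10) = -0.3618
  SO₂ term: 1.77·134.4^0.52·exp(0.02·91-0.3618) = 97.28
  Sd branch = 0.102·Sd^0.62·e^(0.033·RH+0.04·T) = 116.4 μm/a
  r_corr = 97.28 + 116.4 = 213.7 μm/a

r_corr = 214 μm/a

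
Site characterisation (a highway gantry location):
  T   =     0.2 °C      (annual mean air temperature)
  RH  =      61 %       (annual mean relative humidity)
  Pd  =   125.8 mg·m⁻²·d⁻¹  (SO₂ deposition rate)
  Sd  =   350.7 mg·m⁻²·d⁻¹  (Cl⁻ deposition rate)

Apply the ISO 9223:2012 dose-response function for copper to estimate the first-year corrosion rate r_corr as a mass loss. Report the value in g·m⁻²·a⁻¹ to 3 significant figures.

r_corr = 5.83 g·m⁻²·a⁻¹

copper: f(T) = +0.126·(T−10) [T≤10 °C] = -1.2348
  SO₂ term: 0.0053·125.8^0.26·exp(0.059·61-1.2348) = 0.1981
  Sd branch = 0.01025·Sd^0.27·e^(0.036·RH+0.049·T) = 0.4527 μm/a
  sum: 0.1981 + 0.4527 → r_corr = 0.6508 μm/a
Convert to mass loss: 0.6508 μm/a × 8.96 g/cm³ = 5.832 g·m⁻²·a⁻¹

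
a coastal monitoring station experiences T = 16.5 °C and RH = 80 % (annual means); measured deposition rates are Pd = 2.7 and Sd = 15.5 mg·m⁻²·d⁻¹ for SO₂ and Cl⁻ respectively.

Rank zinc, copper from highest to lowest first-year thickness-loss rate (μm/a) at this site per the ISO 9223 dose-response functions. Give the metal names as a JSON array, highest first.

["copper", "zinc"]

zinc: T>10 °C ⇒ hinge -0.071·(16.5−10) = -0.4615
  sulphur-dioxide contribution → 0.4991 μm/a
  chloride contribution → 0.6435 μm/a
  total first-year rate 1.143 μm/a
copper: T>10 °C ⇒ hinge -0.080·(16.5−10) = -0.5200
  sulphur-dioxide contribution → 0.4576 μm/a
  chloride contribution → 0.859 μm/a
  total first-year rate 1.317 μm/a
Ordering by μm/a: copper (1.32) > zinc (1.14)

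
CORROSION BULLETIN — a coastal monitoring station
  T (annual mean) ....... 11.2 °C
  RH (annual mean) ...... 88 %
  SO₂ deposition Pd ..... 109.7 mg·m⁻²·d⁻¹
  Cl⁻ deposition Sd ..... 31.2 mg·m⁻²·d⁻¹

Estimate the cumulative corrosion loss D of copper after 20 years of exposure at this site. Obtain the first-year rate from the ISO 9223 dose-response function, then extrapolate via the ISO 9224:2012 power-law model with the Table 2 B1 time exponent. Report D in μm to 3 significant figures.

D(20) = 29.5 μm

copper: temperature factor f = -0.080·(1.2) = -0.0960
  sulphur-dioxide contribution → 2.937 μm/a
  chloride contribution → 1.067 μm/a
  total first-year rate 4.004 μm/a
Power-law: D(20) = r_corr · 20^0.667
  D(20) = 4.004 × 20^0.667 = 4.004 × 7.375 = 29.53 μm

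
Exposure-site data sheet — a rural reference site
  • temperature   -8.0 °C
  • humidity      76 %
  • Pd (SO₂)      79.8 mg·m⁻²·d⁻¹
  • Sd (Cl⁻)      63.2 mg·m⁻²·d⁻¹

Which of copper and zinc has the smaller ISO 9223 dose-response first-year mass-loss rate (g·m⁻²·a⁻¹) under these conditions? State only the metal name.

copper: f(T) = +0.126·(T−10) [T≤10 °C] = -2.2680
  sulphur-dioxide contribution → 0.1518 μm/a
  chloride contribution → 0.3273 μm/a
  ⇒ r_corr(copper) = 0.479 μm/a
  mass loss = 0.479 μm/a × 8.96 g/cm³ = 4.292 g·m⁻²·a⁻¹
zinc: f(T) = +0.038·(T−10) [T≤10 °C] = -0.6840
  sulphur-dioxide contribution → 1.475 μm/a
  chloride contribution → 0.1731 μm/a
  total first-year rate 1.648 μm/a
  mass loss = 1.648 μm/a × 7.14 g/cm³ = 11.77 g·m⁻²·a⁻¹
Ordering by g·m⁻²·a⁻¹: zinc (11.8) > copper (4.29)

copper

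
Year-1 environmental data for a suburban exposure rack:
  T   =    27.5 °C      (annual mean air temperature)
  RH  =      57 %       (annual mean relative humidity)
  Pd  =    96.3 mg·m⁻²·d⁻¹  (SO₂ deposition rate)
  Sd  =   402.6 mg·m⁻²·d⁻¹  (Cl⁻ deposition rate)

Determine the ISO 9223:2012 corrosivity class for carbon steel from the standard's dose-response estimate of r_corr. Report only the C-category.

carbon steel: temperature factor f = -0.054·(17.5) = -0.9450
  SO₂ term: 1.77·96.3^0.52·exp(0.02·57-0.9450) = 23.13
  Sd branch = 0.102·Sd^0.62·e^(0.033·RH+0.04·T) = 82.84 μm/a
  r_corr = 23.13 + 82.84 = 106 μm/a
106 μm/a falls in (80, 200] for carbon steel → category C5

C5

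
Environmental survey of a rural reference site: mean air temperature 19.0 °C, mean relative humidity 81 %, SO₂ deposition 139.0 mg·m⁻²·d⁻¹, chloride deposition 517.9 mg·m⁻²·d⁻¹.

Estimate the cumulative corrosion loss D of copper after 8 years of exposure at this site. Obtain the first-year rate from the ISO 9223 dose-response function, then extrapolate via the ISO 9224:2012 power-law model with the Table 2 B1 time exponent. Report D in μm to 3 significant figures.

copper: temperature factor f = -0.080·(9.0) = -0.7200
  Pd branch = 0.0053·Pd^0.26·e^(0.059·RH+f) = 1.107 μm/a
  Cl⁻ term: 0.01025·517.9^0.27·exp(0.036·81+0.049·19.0) = 2.596
  r_corr = 1.107 + 2.596 = 3.703 μm/a
Power-law: D(8) = r_corr · 8^0.667
  D(8) = 3.703 × 8^0.667 = 3.703 × 4.003 = 14.82 μm

D(8) = 14.8 μm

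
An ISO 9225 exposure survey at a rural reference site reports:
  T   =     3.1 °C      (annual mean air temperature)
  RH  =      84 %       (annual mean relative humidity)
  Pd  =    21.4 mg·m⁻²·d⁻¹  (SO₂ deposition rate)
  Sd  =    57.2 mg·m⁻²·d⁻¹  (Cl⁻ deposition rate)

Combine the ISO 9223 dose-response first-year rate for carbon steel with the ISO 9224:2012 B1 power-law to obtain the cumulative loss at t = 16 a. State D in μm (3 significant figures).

D(16) = 167 μm

carbon steel: T≤10 °C ⇒ hinge +0.150·(3.1−10) = -1.0350
  sulphur-dioxide contribution → 16.59 μm/a
  chloride contribution → 22.69 μm/a
  total first-year rate 39.29 μm/a
Long-term exponent b (ISO 9224 Table 2, B1) = 0.523
  D(16) = 39.29 × 16^0.523 = 39.29 × 4.263 = 167.5 μm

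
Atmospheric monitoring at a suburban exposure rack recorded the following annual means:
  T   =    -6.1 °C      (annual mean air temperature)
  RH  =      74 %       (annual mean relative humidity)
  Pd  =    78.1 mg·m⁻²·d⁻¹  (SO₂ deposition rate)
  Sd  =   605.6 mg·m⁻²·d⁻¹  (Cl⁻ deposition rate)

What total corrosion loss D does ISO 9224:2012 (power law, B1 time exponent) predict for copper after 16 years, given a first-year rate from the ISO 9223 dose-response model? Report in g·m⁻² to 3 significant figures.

D(16) = 44.7 g·m⁻²

copper: temperature factor f = +0.126·(-16.1) = -2.0286
  SO₂ term: 0.0053·78.1^0.26·exp(0.059·74-2.0286) = 0.1704
  Sd branch = 0.01025·Sd^0.27·e^(0.036·RH+0.049·T) = 0.6153 μm/a
  sum: 0.1704 + 0.6153 → r_corr = 0.7857 μm/a
Power-law: D(16) = r_corr · 16^0.667
  D(16) = 0.7857 × 16^0.667 = 0.7857 × 6.355 = 4.993 μm
  Mass loss = 4.993 μm × 8.96 g/cm³ = 44.74 g·m⁻²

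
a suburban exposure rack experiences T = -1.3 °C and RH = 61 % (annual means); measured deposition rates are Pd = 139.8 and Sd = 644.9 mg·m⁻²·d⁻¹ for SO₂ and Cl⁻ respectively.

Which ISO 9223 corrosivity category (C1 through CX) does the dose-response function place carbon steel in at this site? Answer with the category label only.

C4

carbon steel: T≤10 °C ⇒ hinge +0.150·(-1.3−10) = -1.6950
  SO₂ term: 1.77·139.8^0.52·exp(0.02·61-1.6950) = 14.37
  Cl⁻ term: 0.102·644.9^0.62·exp(0.033·61+0.04·-1.3) = 40.01
  sum: 14.37 + 40.01 → r_corr = 54.37 μm/a
Category bounds: 50…80 μm/a bracket r_corr ⇒ C4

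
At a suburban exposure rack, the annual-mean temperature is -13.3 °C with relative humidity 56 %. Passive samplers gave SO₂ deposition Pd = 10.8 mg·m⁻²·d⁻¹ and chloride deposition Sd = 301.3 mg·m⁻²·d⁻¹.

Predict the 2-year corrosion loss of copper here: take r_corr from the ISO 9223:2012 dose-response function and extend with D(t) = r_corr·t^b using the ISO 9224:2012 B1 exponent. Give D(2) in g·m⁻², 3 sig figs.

D(2) = 2.87 g·m⁻²

copper: f(T) = +0.126·(T−10) [T≤10 °C] = -2.9358
  SO₂ term: 0.0053·10.8^0.26·exp(0.059·56-2.9358) = 0.01422
  Sd branch = 0.01025·Sd^0.27·e^(0.036·RH+0.049·T) = 0.1873 μm/a
  sum: 0.01422 + 0.1873 → r_corr = 0.2015 μm/a
ISO 9224: D(t) = r_corr · t^b with b = 0.667 (copper, B1)
  D(2) = 0.2015 × 2^0.667 = 0.2015 × 1.588 = 0.32 μm
  Mass loss = 0.32 μm × 8.96 g/cm³ = 2.867 g·m⁻²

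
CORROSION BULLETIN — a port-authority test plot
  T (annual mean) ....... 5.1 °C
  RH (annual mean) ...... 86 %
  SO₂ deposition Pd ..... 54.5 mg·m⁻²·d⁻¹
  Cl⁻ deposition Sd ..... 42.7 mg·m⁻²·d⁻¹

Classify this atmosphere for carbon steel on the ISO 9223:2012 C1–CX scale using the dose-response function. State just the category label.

carbon steel: temperature factor f = +0.150·(-4.9) = -0.7350
  sulphur-dioxide contribution → 37.9 μm/a
  chloride contribution → 21.91 μm/a
  ⇒ r_corr(carbon steel) = 59.81 μm/a
59.8 μm/a falls in (50, 80] for carbon steel → category C4

C4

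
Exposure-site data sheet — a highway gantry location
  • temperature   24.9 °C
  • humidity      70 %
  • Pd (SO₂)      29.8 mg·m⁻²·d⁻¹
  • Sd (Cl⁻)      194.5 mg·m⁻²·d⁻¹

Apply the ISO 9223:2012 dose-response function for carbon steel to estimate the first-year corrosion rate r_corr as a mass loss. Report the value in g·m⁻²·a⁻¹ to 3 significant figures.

carbon steel: T>10 °C ⇒ hinge -0.054·(24.9−10) = -0.8046
  SO₂ term: 1.77·29.8^0.52·exp(0.02·70-0.8046) = 18.76
  Sd branch = 0.102·Sd^0.62·e^(0.033·RH+0.04·T) = 73.03 μm/a
  sum: 18.76 + 73.03 → r_corr = 91.79 μm/a
Convert to mass loss: 91.79 μm/a × 7.85 g/cm³ = 720.5 g·m⁻²·a⁻¹

r_corr = 721 g·m⁻²·a⁻¹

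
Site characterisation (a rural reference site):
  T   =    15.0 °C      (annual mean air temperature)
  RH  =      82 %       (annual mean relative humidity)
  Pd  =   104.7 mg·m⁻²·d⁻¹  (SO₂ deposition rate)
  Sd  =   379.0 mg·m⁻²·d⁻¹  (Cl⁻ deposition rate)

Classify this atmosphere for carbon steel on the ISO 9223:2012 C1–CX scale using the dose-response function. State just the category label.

carbon steel: f(T) = -0.054·(T−10) [T>10 °C] = -0.2700
  sulphur-dioxide contribution → 78.22 μm/a
  chloride contribution → 110.4 μm/a
  total first-year rate 188.7 μm/a
189 μm/a falls in (80, 200] for carbon steel → category C5

C5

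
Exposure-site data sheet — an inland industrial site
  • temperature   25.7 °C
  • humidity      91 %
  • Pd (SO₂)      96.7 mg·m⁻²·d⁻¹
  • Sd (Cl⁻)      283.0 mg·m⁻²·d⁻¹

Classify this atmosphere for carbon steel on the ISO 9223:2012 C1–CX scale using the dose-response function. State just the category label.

carbon steel: T>10 °C ⇒ hinge -0.054·(25.7−10) = -0.8478
  sulphur-dioxide contribution → 50.42 μm/a
  chloride contribution → 190.3 μm/a
  total first-year rate 240.7 μm/a
241 μm/a falls in (200, 700] for carbon steel → category CX

CX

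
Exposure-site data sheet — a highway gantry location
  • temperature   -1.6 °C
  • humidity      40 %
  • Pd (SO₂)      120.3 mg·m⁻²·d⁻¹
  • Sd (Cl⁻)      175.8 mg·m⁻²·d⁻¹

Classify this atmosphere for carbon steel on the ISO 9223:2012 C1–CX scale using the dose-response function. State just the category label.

C2

carbon steel: f(T) = +0.150·(T−10) [T≤10 °C] = -1.7400
  sulphur-dioxide contribution → 8.346 μm/a
  chloride contribution → 8.831 μm/a
  ⇒ r_corr(carbon steel) = 17.18 μm/a
Category bounds: 1.3…25 μm/a bracket r_corr ⇒ C2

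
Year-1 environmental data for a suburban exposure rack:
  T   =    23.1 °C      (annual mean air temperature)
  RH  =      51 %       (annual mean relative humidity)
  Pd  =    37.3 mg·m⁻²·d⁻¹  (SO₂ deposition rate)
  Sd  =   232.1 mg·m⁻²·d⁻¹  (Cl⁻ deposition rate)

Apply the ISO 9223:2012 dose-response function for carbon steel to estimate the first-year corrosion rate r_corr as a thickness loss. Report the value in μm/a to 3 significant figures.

r_corr = 56.4 μm/a

carbon steel: f(T) = -0.054·(T−10) [T>10 °C] = -0.7074
  sulphur-dioxide contribution → 15.89 μm/a
  chloride contribution → 40.51 μm/a
  ⇒ r_corr(carbon steel) = 56.39 μm/a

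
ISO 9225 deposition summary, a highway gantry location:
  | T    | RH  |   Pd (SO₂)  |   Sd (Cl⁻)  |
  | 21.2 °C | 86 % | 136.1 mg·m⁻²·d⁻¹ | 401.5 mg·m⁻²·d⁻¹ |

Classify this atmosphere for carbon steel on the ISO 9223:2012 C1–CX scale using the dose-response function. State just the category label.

CX

carbon steel: T>10 °C ⇒ hinge -0.054·(21.2−10) = -0.6048
  SO₂ term: 1.77·136.1^0.52·exp(0.02·86-0.6048) = 69.49
  Cl⁻ term: 0.102·401.5^0.62·exp(0.033·86+0.04·21.2) = 167.4
  sum: 69.49 + 167.4 → r_corr = 236.9 μm/a
ISO 9223 Table 2 (carbon steel): 200 < 237 ≤ 700 μm/a ⇒ CX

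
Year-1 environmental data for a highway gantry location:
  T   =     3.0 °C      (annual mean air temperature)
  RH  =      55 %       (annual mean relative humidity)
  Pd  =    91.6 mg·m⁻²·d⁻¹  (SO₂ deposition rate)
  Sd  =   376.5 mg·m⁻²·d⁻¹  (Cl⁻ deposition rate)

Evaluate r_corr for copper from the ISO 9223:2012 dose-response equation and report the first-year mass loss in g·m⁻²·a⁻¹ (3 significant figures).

r_corr = 5.45 g·m⁻²·a⁻¹

copper: temperature factor f = +0.126·(-7.0) = -0.8820
  sulphur-dioxide contribution → 0.1822 μm/a
  chloride contribution → 0.4265 μm/a
  total first-year rate 0.6087 μm/a
Convert to mass loss: 0.6087 μm/a × 8.96 g/cm³ = 5.454 g·m⁻²·a⁻¹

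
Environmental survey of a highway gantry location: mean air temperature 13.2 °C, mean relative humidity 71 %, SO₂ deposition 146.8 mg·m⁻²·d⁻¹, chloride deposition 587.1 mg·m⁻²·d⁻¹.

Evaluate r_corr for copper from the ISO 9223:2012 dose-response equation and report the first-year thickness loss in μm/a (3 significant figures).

copper: f(T) = -0.080·(T−10) [T>10 °C] = -0.2560
  sulphur-dioxide contribution → 0.9902 μm/a
  chloride contribution → 1.41 μm/a
  total first-year rate 2.4 μm/a

r_corr = 2.40 μm/a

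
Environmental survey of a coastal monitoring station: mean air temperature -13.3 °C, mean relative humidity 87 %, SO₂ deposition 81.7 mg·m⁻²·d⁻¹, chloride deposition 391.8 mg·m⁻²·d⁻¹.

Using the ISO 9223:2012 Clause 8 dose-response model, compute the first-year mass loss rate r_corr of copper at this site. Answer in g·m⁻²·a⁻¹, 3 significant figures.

copper: T≤10 °C ⇒ hinge +0.126·(-13.3−10) = -2.9358
  SO₂ term: 0.0053·81.7^0.26·exp(0.059·87-2.9358) = 0.1499
  Sd branch = 0.01025·Sd^0.27·e^(0.036·RH+0.049·T) = 0.6138 μm/a
  sum: 0.1499 + 0.6138 → r_corr = 0.7637 μm/a
Convert to mass loss: 0.7637 μm/a × 8.96 g/cm³ = 6.842 g·m⁻²·a⁻¹

r_corr = 6.84 g·m⁻²·a⁻¹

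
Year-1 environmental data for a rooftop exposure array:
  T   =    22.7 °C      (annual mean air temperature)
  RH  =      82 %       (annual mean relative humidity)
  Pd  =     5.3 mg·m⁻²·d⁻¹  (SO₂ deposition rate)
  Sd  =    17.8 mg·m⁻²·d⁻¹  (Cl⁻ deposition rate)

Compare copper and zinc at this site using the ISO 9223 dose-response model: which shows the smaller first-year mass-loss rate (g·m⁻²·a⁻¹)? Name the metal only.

zinc

copper: temperature factor f = -0.080·(12.7) = -1.0160
  sulphur-dioxide contribution → 0.3736 μm/a
  chloride contribution → 1.298 μm/a
  total first-year rate 1.672 μm/a
  mass loss = 1.672 μm/a × 8.96 g/cm³ = 14.98 g·m⁻²·a⁻¹
zinc: temperature factor f = -0.071·(12.7) = -0.9017
  sulphur-dioxide contribution → 0.4741 μm/a
  chloride contribution → 1.199 μm/a
  ⇒ r_corr(zinc) = 1.673 μm/a
  mass loss = 1.673 μm/a × 7.14 g/cm³ = 11.94 g·m⁻²·a⁻¹
Ordering by g·m⁻²·a⁻¹: copper (15) > zinc (11.9)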